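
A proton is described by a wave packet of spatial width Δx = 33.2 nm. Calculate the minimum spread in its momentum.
1.588 × 10^-27 kg·m/s

For a wave packet, the spatial width Δx and momentum spread Δp are related by the uncertainty principle:
ΔxΔp ≥ ℏ/2

The minimum momentum spread is:
Δp_min = ℏ/(2Δx)
Δp_min = (1.055e-34 J·s) / (2 × 3.320e-08 m)
Δp_min = 1.588e-27 kg·m/s

A wave packet cannot have both a well-defined position and well-defined momentum.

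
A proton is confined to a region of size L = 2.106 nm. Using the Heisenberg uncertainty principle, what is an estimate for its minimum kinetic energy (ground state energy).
1.170 μeV

Using the uncertainty principle to estimate ground state energy:

1. The position uncertainty is approximately the confinement size:
   Δx ≈ L = 2.106e-09 m

2. From ΔxΔp ≥ ℏ/2, the minimum momentum uncertainty is:
   Δp ≈ ℏ/(2L) = 2.504e-26 kg·m/s

3. The kinetic energy is approximately:
   KE ≈ (Δp)²/(2m) = (2.504e-26)²/(2 × 1.673e-27 kg)
   KE ≈ 1.874e-25 J = 1.170 μeV

This is an order-of-magnitude estimate of the ground state energy.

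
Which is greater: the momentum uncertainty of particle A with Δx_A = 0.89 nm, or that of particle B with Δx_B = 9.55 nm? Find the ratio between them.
Particle A has the larger minimum momentum uncertainty, by a factor of 10.73.

For each particle, the minimum momentum uncertainty is Δp_min = ℏ/(2Δx):

Particle A: Δp_A = ℏ/(2×8.900e-10 m) = 5.925e-26 kg·m/s
Particle B: Δp_B = ℏ/(2×9.550e-09 m) = 5.521e-27 kg·m/s

Ratio: Δp_A/Δp_B = 10.73

Since Δp_min ∝ 1/Δx, the particle with smaller position uncertainty (A) has larger momentum uncertainty.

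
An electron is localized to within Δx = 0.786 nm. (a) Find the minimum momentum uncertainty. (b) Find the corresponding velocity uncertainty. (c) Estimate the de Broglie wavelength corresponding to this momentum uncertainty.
(a) Δp_min = 6.708 × 10^-26 kg·m/s
(b) Δv_min = 73.644 km/s
(c) λ_dB = 9.877 nm

Step-by-step:

(a) From the uncertainty principle:
Δp_min = ℏ/(2Δx) = (1.055e-34 J·s)/(2 × 7.860e-10 m) = 6.708e-26 kg·m/s

(b) The velocity uncertainty:
Δv = Δp/m = (6.708e-26 kg·m/s)/(9.109e-31 kg) = 7.364e+04 m/s = 73.644 km/s

(c) The de Broglie wavelength for this momentum:
λ = h/p = (6.626e-34 J·s)/(6.708e-26 kg·m/s) = 9.877e-09 m = 9.877 nm

Note: The de Broglie wavelength is comparable to the localization size, as expected from wave-particle duality.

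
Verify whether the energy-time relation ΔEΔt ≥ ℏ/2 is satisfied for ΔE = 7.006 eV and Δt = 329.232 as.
Yes, it satisfies the uncertainty relation.

Calculate the product ΔEΔt:
ΔE = 7.006 eV = 1.122e-18 J
ΔEΔt = (1.122e-18 J) × (3.292e-16 s)
ΔEΔt = 3.696e-34 J·s

Compare to the minimum allowed value ℏ/2:
ℏ/2 = 5.273e-35 J·s

Since ΔEΔt = 3.696e-34 J·s ≥ 5.273e-35 J·s = ℏ/2,
this satisfies the uncertainty relation.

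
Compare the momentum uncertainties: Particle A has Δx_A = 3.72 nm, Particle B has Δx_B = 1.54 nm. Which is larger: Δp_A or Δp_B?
Particle B has the larger minimum momentum uncertainty, by a factor of 2.42.

For each particle, the minimum momentum uncertainty is Δp_min = ℏ/(2Δx):

Particle A: Δp_A = ℏ/(2×3.720e-09 m) = 1.417e-26 kg·m/s
Particle B: Δp_B = ℏ/(2×1.540e-09 m) = 3.424e-26 kg·m/s

Ratio: Δp_B/Δp_A = 2.42

Since Δp_min ∝ 1/Δx, the particle with smaller position uncertainty (B) has larger momentum uncertainty.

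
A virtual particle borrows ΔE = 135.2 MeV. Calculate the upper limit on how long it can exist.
2.434 ys

Using the energy-time uncertainty principle:
ΔEΔt ≥ ℏ/2

For a virtual particle borrowing energy ΔE, the maximum lifetime is:
Δt_max = ℏ/(2ΔE)

Converting energy:
ΔE = 135.2 MeV = 2.166e-11 J

Δt_max = (1.055e-34 J·s) / (2 × 2.166e-11 J)
Δt_max = 2.434e-24 s = 2.434 ys

Virtual particles with higher borrowed energy exist for shorter times.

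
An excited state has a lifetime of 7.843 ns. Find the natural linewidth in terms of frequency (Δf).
10.146 MHz

Using the energy-time uncertainty principle and E = hf:
ΔEΔt ≥ ℏ/2
hΔf·Δt ≥ ℏ/2

The minimum frequency uncertainty is:
Δf = ℏ/(2hτ) = 1/(4πτ)
Δf = 1/(4π × 7.843e-09 s)
Δf = 1.015e+07 Hz = 10.146 MHz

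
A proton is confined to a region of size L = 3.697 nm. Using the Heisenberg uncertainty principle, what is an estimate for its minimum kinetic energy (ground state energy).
379.538 neV

Using the uncertainty principle to estimate ground state energy:

1. The position uncertainty is approximately the confinement size:
   Δx ≈ L = 3.697e-09 m

2. From ΔxΔp ≥ ℏ/2, the minimum momentum uncertainty is:
   Δp ≈ ℏ/(2L) = 1.426e-26 kg·m/s

3. The kinetic energy is approximately:
   KE ≈ (Δp)²/(2m) = (1.426e-26)²/(2 × 1.673e-27 kg)
   KE ≈ 6.081e-26 J = 379.538 neV

This is an order-of-magnitude estimate of the ground state energy.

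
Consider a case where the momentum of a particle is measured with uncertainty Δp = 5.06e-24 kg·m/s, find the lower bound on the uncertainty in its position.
10.421 pm

Using the Heisenberg uncertainty principle:
ΔxΔp ≥ ℏ/2

The minimum uncertainty in position is:
Δx_min = ℏ/(2Δp)
Δx_min = (1.055e-34 J·s) / (2 × 5.060e-24 kg·m/s)
Δx_min = 1.042e-11 m = 10.421 pm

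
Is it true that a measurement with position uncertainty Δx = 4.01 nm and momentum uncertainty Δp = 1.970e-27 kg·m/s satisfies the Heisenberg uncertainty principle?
No, it violates the uncertainty principle (impossible measurement).

Calculate the product ΔxΔp:
ΔxΔp = (4.010e-09 m) × (1.970e-27 kg·m/s)
ΔxΔp = 7.900e-36 J·s

Compare to the minimum allowed value ℏ/2:
ℏ/2 = 5.273e-35 J·s

Since ΔxΔp = 7.900e-36 J·s < 5.273e-35 J·s = ℏ/2,
the measurement violates the uncertainty principle.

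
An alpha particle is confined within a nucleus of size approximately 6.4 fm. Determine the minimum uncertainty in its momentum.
8.239 × 10^-21 kg·m/s

Using the Heisenberg uncertainty principle:
ΔxΔp ≥ ℏ/2

With Δx ≈ L = 6.400e-15 m (the confinement size):
Δp_min = ℏ/(2Δx)
Δp_min = (1.055e-34 J·s) / (2 × 6.400e-15 m)
Δp_min = 8.239e-21 kg·m/s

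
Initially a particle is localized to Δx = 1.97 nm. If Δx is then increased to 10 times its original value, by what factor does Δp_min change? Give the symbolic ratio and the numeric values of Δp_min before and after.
Original Δp_min = 2.677 × 10^-26 kg·m/s; new Δp'_min = 2.677 × 10^-27 kg·m/s; ratio Δp'_min/Δp_min = 1/10.

From the uncertainty principle ΔxΔp ≥ ℏ/2, the minimum momentum uncertainty is Δp_min = ℏ/(2Δx).

Original (Δx = 1.97 nm = 1.970e-09 m):
Δp_min = (1.055e-34 J·s)/(2 × 1.970e-09 m) = 2.677e-26 kg·m/s

When Δx → 10Δx:
Δp'_min = ℏ/(2 × 10Δx) = (1/10) × ℏ/(2Δx) = (1/10) × Δp_min
Δp'_min = 1/10 × 2.677e-26 kg·m/s = 2.677e-27 kg·m/s

Since Δp_min ∝ 1/Δx, when Δx is increased to 10 times its original value, Δp_min decreases to 1/10 of its original value.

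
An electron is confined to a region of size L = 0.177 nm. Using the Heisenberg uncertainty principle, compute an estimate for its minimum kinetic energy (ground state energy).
304.030 meV

Using the uncertainty principle to estimate ground state energy:

1. The position uncertainty is approximately the confinement size:
   Δx ≈ L = 1.770e-10 m

2. From ΔxΔp ≥ ℏ/2, the minimum momentum uncertainty is:
   Δp ≈ ℏ/(2L) = 2.979e-25 kg·m/s

3. The kinetic energy is approximately:
   KE ≈ (Δp)²/(2m) = (2.979e-25)²/(2 × 9.109e-31 kg)
   KE ≈ 4.871e-20 J = 304.030 meV

This is an order-of-magnitude estimate of the ground state energy.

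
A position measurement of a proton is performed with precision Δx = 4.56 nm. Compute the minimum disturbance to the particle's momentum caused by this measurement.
1.156 × 10^-26 kg·m/s

The uncertainty principle implies that measuring position disturbs momentum:
ΔxΔp ≥ ℏ/2

When we measure position with precision Δx, we necessarily introduce a momentum uncertainty:
Δp ≥ ℏ/(2Δx)
Δp_min = (1.055e-34 J·s) / (2 × 4.560e-09 m)
Δp_min = 1.156e-26 kg·m/s

The more precisely we measure position, the greater the momentum disturbance.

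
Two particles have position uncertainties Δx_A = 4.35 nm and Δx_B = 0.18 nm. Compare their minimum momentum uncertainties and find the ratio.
Particle B has the larger minimum momentum uncertainty, by a factor of 24.17.

For each particle, the minimum momentum uncertainty is Δp_min = ℏ/(2Δx):

Particle A: Δp_A = ℏ/(2×4.350e-09 m) = 1.212e-26 kg·m/s
Particle B: Δp_B = ℏ/(2×1.800e-10 m) = 2.929e-25 kg·m/s

Ratio: Δp_B/Δp_A = 24.17

Since Δp_min ∝ 1/Δx, the particle with smaller position uncertainty (B) has larger momentum uncertainty.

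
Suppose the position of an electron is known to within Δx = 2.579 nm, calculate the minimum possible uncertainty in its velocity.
22.444 km/s

Using the Heisenberg uncertainty principle and Δp = mΔv:
ΔxΔp ≥ ℏ/2
Δx(mΔv) ≥ ℏ/2

The minimum uncertainty in velocity is:
Δv_min = ℏ/(2mΔx)
Δv_min = (1.055e-34 J·s) / (2 × 9.109e-31 kg × 2.579e-09 m)
Δv_min = 2.244e+04 m/s = 22.444 km/s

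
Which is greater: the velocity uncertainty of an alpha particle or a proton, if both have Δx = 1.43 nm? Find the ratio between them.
The proton has the larger minimum velocity uncertainty, by a ratio of 4.0.

For both particles, Δp_min = ℏ/(2Δx) = 3.687e-26 kg·m/s (same for both).

The velocity uncertainty is Δv = Δp/m:
- alpha particle: Δv = 3.687e-26 / 6.645e-27 = 5.549e+00 m/s = 5.549 m/s
- proton: Δv = 3.687e-26 / 1.673e-27 = 2.205e+01 m/s = 22.045 m/s

Ratio: 2.205e+01 / 5.549e+00 = 4.0

The lighter particle has larger velocity uncertainty because Δv ∝ 1/m.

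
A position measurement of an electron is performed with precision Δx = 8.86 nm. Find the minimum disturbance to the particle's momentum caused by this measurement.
5.951 × 10^-27 kg·m/s

The uncertainty principle implies that measuring position disturbs momentum:
ΔxΔp ≥ ℏ/2

When we measure position with precision Δx, we necessarily introduce a momentum uncertainty:
Δp ≥ ℏ/(2Δx)
Δp_min = (1.055e-34 J·s) / (2 × 8.860e-09 m)
Δp_min = 5.951e-27 kg·m/s

The more precisely we measure position, the greater the momentum disturbance.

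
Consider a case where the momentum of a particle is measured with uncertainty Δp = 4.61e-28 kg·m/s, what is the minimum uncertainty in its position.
114.379 nm

Using the Heisenberg uncertainty principle:
ΔxΔp ≥ ℏ/2

The minimum uncertainty in position is:
Δx_min = ℏ/(2Δp)
Δx_min = (1.055e-34 J·s) / (2 × 4.610e-28 kg·m/s)
Δx_min = 1.144e-07 m = 114.379 nm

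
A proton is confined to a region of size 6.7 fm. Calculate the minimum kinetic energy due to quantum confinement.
115.559 keV

Using the uncertainty principle:

1. Position uncertainty: Δx ≈ 6.700e-15 m
2. Minimum momentum uncertainty: Δp = ℏ/(2Δx) = 7.870e-21 kg·m/s
3. Minimum kinetic energy:
   KE = (Δp)²/(2m) = (7.870e-21)²/(2 × 1.673e-27 kg)
   KE = 1.851e-14 J = 115.559 keV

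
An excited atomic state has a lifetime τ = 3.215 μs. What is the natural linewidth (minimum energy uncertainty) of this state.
102.366 peV

Using the energy-time uncertainty principle:
ΔEΔt ≥ ℏ/2

The lifetime τ represents the time uncertainty Δt.
The natural linewidth (minimum energy uncertainty) is:

ΔE = ℏ/(2τ)
ΔE = (1.055e-34 J·s) / (2 × 3.215e-06 s)
ΔE = 1.640e-29 J = 102.366 peV

This natural linewidth limits the precision of spectroscopic measurements.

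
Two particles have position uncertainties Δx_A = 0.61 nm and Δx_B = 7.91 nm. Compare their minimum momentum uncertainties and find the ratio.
Particle A has the larger minimum momentum uncertainty, by a factor of 12.97.

For each particle, the minimum momentum uncertainty is Δp_min = ℏ/(2Δx):

Particle A: Δp_A = ℏ/(2×6.100e-10 m) = 8.644e-26 kg·m/s
Particle B: Δp_B = ℏ/(2×7.910e-09 m) = 6.666e-27 kg·m/s

Ratio: Δp_A/Δp_B = 12.97

Since Δp_min ∝ 1/Δx, the particle with smaller position uncertainty (A) has larger momentum uncertainty.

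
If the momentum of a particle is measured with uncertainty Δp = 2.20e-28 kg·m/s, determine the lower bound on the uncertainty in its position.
239.675 nm

Using the Heisenberg uncertainty principle:
ΔxΔp ≥ ℏ/2

The minimum uncertainty in position is:
Δx_min = ℏ/(2Δp)
Δx_min = (1.055e-34 J·s) / (2 × 2.200e-28 kg·m/s)
Δx_min = 2.397e-07 m = 239.675 nm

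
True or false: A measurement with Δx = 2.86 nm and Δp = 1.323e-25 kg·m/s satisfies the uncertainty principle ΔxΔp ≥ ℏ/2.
Yes, it satisfies the uncertainty principle.

Calculate the product ΔxΔp:
ΔxΔp = (2.860e-09 m) × (1.323e-25 kg·m/s)
ΔxΔp = 3.784e-34 J·s

Compare to the minimum allowed value ℏ/2:
ℏ/2 = 5.273e-35 J·s

Since ΔxΔp = 3.784e-34 J·s ≥ 5.273e-35 J·s = ℏ/2,
the measurement satisfies the uncertainty principle.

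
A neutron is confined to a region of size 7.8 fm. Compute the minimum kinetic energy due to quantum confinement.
85.146 keV

Using the uncertainty principle:

1. Position uncertainty: Δx ≈ 7.800e-15 m
2. Minimum momentum uncertainty: Δp = ℏ/(2Δx) = 6.760e-21 kg·m/s
3. Minimum kinetic energy:
   KE = (Δp)²/(2m) = (6.760e-21)²/(2 × 1.675e-27 kg)
   KE = 1.364e-14 J = 85.146 keV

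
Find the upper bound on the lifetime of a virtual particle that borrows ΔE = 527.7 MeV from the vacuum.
6.237 × 10^-25 s

Using the energy-time uncertainty principle:
ΔEΔt ≥ ℏ/2

For a virtual particle borrowing energy ΔE, the maximum lifetime is:
Δt_max = ℏ/(2ΔE)

Converting energy:
ΔE = 527.7 MeV = 8.455e-11 J

Δt_max = (1.055e-34 J·s) / (2 × 8.455e-11 J)
Δt_max = 6.237e-25 s = 6.237 × 10^-25 s

Virtual particles with higher borrowed energy exist for shorter times.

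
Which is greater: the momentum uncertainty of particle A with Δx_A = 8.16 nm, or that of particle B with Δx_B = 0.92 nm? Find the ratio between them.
Particle B has the larger minimum momentum uncertainty, by a factor of 8.87.

For each particle, the minimum momentum uncertainty is Δp_min = ℏ/(2Δx):

Particle A: Δp_A = ℏ/(2×8.160e-09 m) = 6.462e-27 kg·m/s
Particle B: Δp_B = ℏ/(2×9.200e-10 m) = 5.731e-26 kg·m/s

Ratio: Δp_B/Δp_A = 8.87

Since Δp_min ∝ 1/Δx, the particle with smaller position uncertainty (B) has larger momentum uncertainty.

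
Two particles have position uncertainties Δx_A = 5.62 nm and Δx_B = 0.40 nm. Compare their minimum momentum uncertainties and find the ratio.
Particle B has the larger minimum momentum uncertainty, by a factor of 14.05.

For each particle, the minimum momentum uncertainty is Δp_min = ℏ/(2Δx):

Particle A: Δp_A = ℏ/(2×5.620e-09 m) = 9.382e-27 kg·m/s
Particle B: Δp_B = ℏ/(2×4.000e-10 m) = 1.318e-25 kg·m/s

Ratio: Δp_B/Δp_A = 14.05

Since Δp_min ∝ 1/Δx, the particle with smaller position uncertainty (B) has larger momentum uncertainty.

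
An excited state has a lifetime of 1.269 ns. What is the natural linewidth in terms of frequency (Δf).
62.709 MHz

Using the energy-time uncertainty principle and E = hf:
ΔEΔt ≥ ℏ/2
hΔf·Δt ≥ ℏ/2

The minimum frequency uncertainty is:
Δf = ℏ/(2hτ) = 1/(4πτ)
Δf = 1/(4π × 1.269e-09 s)
Δf = 6.271e+07 Hz = 62.709 MHz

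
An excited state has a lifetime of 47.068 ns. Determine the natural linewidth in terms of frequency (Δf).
1.691 MHz

Using the energy-time uncertainty principle and E = hf:
ΔEΔt ≥ ℏ/2
hΔf·Δt ≥ ℏ/2

The minimum frequency uncertainty is:
Δf = ℏ/(2hτ) = 1/(4πτ)
Δf = 1/(4π × 4.707e-08 s)
Δf = 1.691e+06 Hz = 1.691 MHz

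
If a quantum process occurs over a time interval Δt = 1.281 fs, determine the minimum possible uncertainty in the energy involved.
256.913 meV

Using the energy-time uncertainty principle:
ΔEΔt ≥ ℏ/2

The minimum uncertainty in energy is:
ΔE_min = ℏ/(2Δt)
ΔE_min = (1.055e-34 J·s) / (2 × 1.281e-15 s)
ΔE_min = 4.116e-20 J = 256.913 meV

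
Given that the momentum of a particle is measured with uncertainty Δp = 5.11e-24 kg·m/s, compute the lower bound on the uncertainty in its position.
10.319 pm

Using the Heisenberg uncertainty principle:
ΔxΔp ≥ ℏ/2

The minimum uncertainty in position is:
Δx_min = ℏ/(2Δp)
Δx_min = (1.055e-34 J·s) / (2 × 5.110e-24 kg·m/s)
Δx_min = 1.032e-11 m = 10.319 pm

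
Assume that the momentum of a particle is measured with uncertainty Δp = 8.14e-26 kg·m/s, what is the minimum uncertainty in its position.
647.771 pm

Using the Heisenberg uncertainty principle:
ΔxΔp ≥ ℏ/2

The minimum uncertainty in position is:
Δx_min = ℏ/(2Δp)
Δx_min = (1.055e-34 J·s) / (2 × 8.140e-26 kg·m/s)
Δx_min = 6.478e-10 m = 647.771 pm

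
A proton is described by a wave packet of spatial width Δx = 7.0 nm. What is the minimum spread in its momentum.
7.533 × 10^-27 kg·m/s

For a wave packet, the spatial width Δx and momentum spread Δp are related by the uncertainty principle:
ΔxΔp ≥ ℏ/2

The minimum momentum spread is:
Δp_min = ℏ/(2Δx)
Δp_min = (1.055e-34 J·s) / (2 × 7.000e-09 m)
Δp_min = 7.533e-27 kg·m/s

A wave packet cannot have both a well-defined position and well-defined momentum.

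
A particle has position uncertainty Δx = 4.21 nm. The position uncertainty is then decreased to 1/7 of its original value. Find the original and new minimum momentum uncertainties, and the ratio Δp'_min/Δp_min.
Original Δp_min = 1.252 × 10^-26 kg·m/s; new Δp'_min = 8.767 × 10^-26 kg·m/s; ratio Δp'_min/Δp_min = 7.

From the uncertainty principle ΔxΔp ≥ ℏ/2, the minimum momentum uncertainty is Δp_min = ℏ/(2Δx).

Original (Δx = 4.21 nm = 4.210e-09 m):
Δp_min = (1.055e-34 J·s)/(2 × 4.210e-09 m) = 1.252e-26 kg·m/s

When Δx → (1/7)Δx:
Δp'_min = ℏ/(2 × (1/7)Δx) = 7 × ℏ/(2Δx) = 7 × Δp_min
Δp'_min = 7 × 1.252e-26 kg·m/s = 8.767e-26 kg·m/s

Since Δp_min ∝ 1/Δx, when Δx is decreased to 1/7 of its original value, Δp_min increases to 7 times its original value.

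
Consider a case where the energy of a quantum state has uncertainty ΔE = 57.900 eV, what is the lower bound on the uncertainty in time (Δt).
5.684 as

Using the energy-time uncertainty principle:
ΔEΔt ≥ ℏ/2

The minimum uncertainty in time is:
Δt_min = ℏ/(2ΔE)
Δt_min = (1.055e-34 J·s) / (2 × 9.277e-18 J)
Δt_min = 5.684e-18 s = 5.684 as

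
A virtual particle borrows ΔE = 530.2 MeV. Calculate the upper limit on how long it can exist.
6.207 × 10^-25 s

Using the energy-time uncertainty principle:
ΔEΔt ≥ ℏ/2

For a virtual particle borrowing energy ΔE, the maximum lifetime is:
Δt_max = ℏ/(2ΔE)

Converting energy:
ΔE = 530.2 MeV = 8.495e-11 J

Δt_max = (1.055e-34 J·s) / (2 × 8.495e-11 J)
Δt_max = 6.207e-25 s = 6.207 × 10^-25 s

Virtual particles with higher borrowed energy exist for shorter times.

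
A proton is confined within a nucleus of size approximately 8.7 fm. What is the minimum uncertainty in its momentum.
6.061 × 10^-21 kg·m/s

Using the Heisenberg uncertainty principle:
ΔxΔp ≥ ℏ/2

With Δx ≈ L = 8.700e-15 m (the confinement size):
Δp_min = ℏ/(2Δx)
Δp_min = (1.055e-34 J·s) / (2 × 8.700e-15 m)
Δp_min = 6.061e-21 kg·m/s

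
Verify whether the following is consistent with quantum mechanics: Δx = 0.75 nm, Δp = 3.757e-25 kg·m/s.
Yes, it satisfies the uncertainty principle.

Calculate the product ΔxΔp:
ΔxΔp = (7.500e-10 m) × (3.757e-25 kg·m/s)
ΔxΔp = 2.818e-34 J·s

Compare to the minimum allowed value ℏ/2:
ℏ/2 = 5.273e-35 J·s

Since ΔxΔp = 2.818e-34 J·s ≥ 5.273e-35 J·s = ℏ/2,
the measurement satisfies the uncertainty principle.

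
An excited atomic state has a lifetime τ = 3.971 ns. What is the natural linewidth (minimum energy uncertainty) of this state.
82.877 neV

Using the energy-time uncertainty principle:
ΔEΔt ≥ ℏ/2

The lifetime τ represents the time uncertainty Δt.
The natural linewidth (minimum energy uncertainty) is:

ΔE = ℏ/(2τ)
ΔE = (1.055e-34 J·s) / (2 × 3.971e-09 s)
ΔE = 1.328e-26 J = 82.877 neV

This natural linewidth limits the precision of spectroscopic measurements.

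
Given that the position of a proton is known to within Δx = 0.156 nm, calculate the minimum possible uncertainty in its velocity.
202.080 m/s

Using the Heisenberg uncertainty principle and Δp = mΔv:
ΔxΔp ≥ ℏ/2
Δx(mΔv) ≥ ℏ/2

The minimum uncertainty in velocity is:
Δv_min = ℏ/(2mΔx)
Δv_min = (1.055e-34 J·s) / (2 × 1.673e-27 kg × 1.560e-10 m)
Δv_min = 2.021e+02 m/s = 202.080 m/s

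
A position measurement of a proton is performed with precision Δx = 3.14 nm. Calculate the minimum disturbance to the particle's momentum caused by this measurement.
1.679 × 10^-26 kg·m/s

The uncertainty principle implies that measuring position disturbs momentum:
ΔxΔp ≥ ℏ/2

When we measure position with precision Δx, we necessarily introduce a momentum uncertainty:
Δp ≥ ℏ/(2Δx)
Δp_min = (1.055e-34 J·s) / (2 × 3.140e-09 m)
Δp_min = 1.679e-26 kg·m/s

The more precisely we measure position, the greater the momentum disturbance.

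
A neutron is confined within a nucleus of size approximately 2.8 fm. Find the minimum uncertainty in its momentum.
1.883 × 10^-20 kg·m/s

Using the Heisenberg uncertainty principle:
ΔxΔp ≥ ℏ/2

With Δx ≈ L = 2.800e-15 m (the confinement size):
Δp_min = ℏ/(2Δx)
Δp_min = (1.055e-34 J·s) / (2 × 2.800e-15 m)
Δp_min = 1.883e-20 kg·m/s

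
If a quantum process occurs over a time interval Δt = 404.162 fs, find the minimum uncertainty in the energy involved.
814.292 μeV

Using the energy-time uncertainty principle:
ΔEΔt ≥ ℏ/2

The minimum uncertainty in energy is:
ΔE_min = ℏ/(2Δt)
ΔE_min = (1.055e-34 J·s) / (2 × 4.042e-13 s)
ΔE_min = 1.305e-22 J = 814.292 μeV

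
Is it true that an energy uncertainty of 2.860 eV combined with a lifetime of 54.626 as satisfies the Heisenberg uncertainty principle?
No, it violates the uncertainty relation.

Calculate the product ΔEΔt:
ΔE = 2.860 eV = 4.582e-19 J
ΔEΔt = (4.582e-19 J) × (5.463e-17 s)
ΔEΔt = 2.503e-35 J·s

Compare to the minimum allowed value ℏ/2:
ℏ/2 = 5.273e-35 J·s

Since ΔEΔt = 2.503e-35 J·s < 5.273e-35 J·s = ℏ/2,
this violates the uncertainty relation.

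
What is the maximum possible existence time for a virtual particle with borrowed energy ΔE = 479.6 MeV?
6.862 × 10^-25 s

Using the energy-time uncertainty principle:
ΔEΔt ≥ ℏ/2

For a virtual particle borrowing energy ΔE, the maximum lifetime is:
Δt_max = ℏ/(2ΔE)

Converting energy:
ΔE = 479.6 MeV = 7.684e-11 J

Δt_max = (1.055e-34 J·s) / (2 × 7.684e-11 J)
Δt_max = 6.862e-25 s = 6.862 × 10^-25 s

Virtual particles with higher borrowed energy exist for shorter times.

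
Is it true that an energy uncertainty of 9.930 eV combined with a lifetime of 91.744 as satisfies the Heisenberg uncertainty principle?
Yes, it satisfies the uncertainty relation.

Calculate the product ΔEΔt:
ΔE = 9.930 eV = 1.591e-18 J
ΔEΔt = (1.591e-18 J) × (9.174e-17 s)
ΔEΔt = 1.460e-34 J·s

Compare to the minimum allowed value ℏ/2:
ℏ/2 = 5.273e-35 J·s

Since ΔEΔt = 1.460e-34 J·s ≥ 5.273e-35 J·s = ℏ/2,
this satisfies the uncertainty relation.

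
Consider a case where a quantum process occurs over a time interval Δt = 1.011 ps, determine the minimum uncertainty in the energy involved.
325.525 μeV

Using the energy-time uncertainty principle:
ΔEΔt ≥ ℏ/2

The minimum uncertainty in energy is:
ΔE_min = ℏ/(2Δt)
ΔE_min = (1.055e-34 J·s) / (2 × 1.011e-12 s)
ΔE_min = 5.215e-23 J = 325.525 μeV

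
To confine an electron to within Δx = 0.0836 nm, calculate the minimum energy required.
1.363 eV

Localizing a particle requires giving it sufficient momentum uncertainty:

1. From uncertainty principle: Δp ≥ ℏ/(2Δx)
   Δp_min = (1.055e-34 J·s) / (2 × 8.360e-11 m)
   Δp_min = 6.307e-25 kg·m/s

2. This momentum uncertainty corresponds to kinetic energy:
   KE ≈ (Δp)²/(2m) = (6.307e-25)²/(2 × 9.109e-31 kg)
   KE = 2.184e-19 J = 1.363 eV

Tighter localization requires more energy.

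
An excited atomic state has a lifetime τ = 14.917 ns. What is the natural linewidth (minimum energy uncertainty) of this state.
22.062 neV

Using the energy-time uncertainty principle:
ΔEΔt ≥ ℏ/2

The lifetime τ represents the time uncertainty Δt.
The natural linewidth (minimum energy uncertainty) is:

ΔE = ℏ/(2τ)
ΔE = (1.055e-34 J·s) / (2 × 1.492e-08 s)
ΔE = 3.535e-27 J = 22.062 neV

This natural linewidth limits the precision of spectroscopic measurements.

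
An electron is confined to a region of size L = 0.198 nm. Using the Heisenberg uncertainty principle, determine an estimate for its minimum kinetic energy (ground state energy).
242.959 meV

Using the uncertainty principle to estimate ground state energy:

1. The position uncertainty is approximately the confinement size:
   Δx ≈ L = 1.980e-10 m

2. From ΔxΔp ≥ ℏ/2, the minimum momentum uncertainty is:
   Δp ≈ ℏ/(2L) = 2.663e-25 kg·m/s

3. The kinetic energy is approximately:
   KE ≈ (Δp)²/(2m) = (2.663e-25)²/(2 × 9.109e-31 kg)
   KE ≈ 3.893e-20 J = 242.959 meV

This is an order-of-magnitude estimate of the ground state energy.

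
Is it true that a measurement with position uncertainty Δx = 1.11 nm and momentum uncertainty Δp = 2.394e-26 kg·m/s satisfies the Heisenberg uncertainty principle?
No, it violates the uncertainty principle (impossible measurement).

Calculate the product ΔxΔp:
ΔxΔp = (1.110e-09 m) × (2.394e-26 kg·m/s)
ΔxΔp = 2.657e-35 J·s

Compare to the minimum allowed value ℏ/2:
ℏ/2 = 5.273e-35 J·s

Since ΔxΔp = 2.657e-35 J·s < 5.273e-35 J·s = ℏ/2,
the measurement violates the uncertainty principle.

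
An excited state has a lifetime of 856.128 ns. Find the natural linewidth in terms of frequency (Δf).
92.950 kHz

Using the energy-time uncertainty principle and E = hf:
ΔEΔt ≥ ℏ/2
hΔf·Δt ≥ ℏ/2

The minimum frequency uncertainty is:
Δf = ℏ/(2hτ) = 1/(4πτ)
Δf = 1/(4π × 8.561e-07 s)
Δf = 9.295e+04 Hz = 92.950 kHz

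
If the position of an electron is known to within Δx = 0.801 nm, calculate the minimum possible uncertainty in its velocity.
72.264 km/s

Using the Heisenberg uncertainty principle and Δp = mΔv:
ΔxΔp ≥ ℏ/2
Δx(mΔv) ≥ ℏ/2

The minimum uncertainty in velocity is:
Δv_min = ℏ/(2mΔx)
Δv_min = (1.055e-34 J·s) / (2 × 9.109e-31 kg × 8.010e-10 m)
Δv_min = 7.226e+04 m/s = 72.264 km/s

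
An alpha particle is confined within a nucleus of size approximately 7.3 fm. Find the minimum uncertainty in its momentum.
7.223 × 10^-21 kg·m/s

Using the Heisenberg uncertainty principle:
ΔxΔp ≥ ℏ/2

With Δx ≈ L = 7.300e-15 m (the confinement size):
Δp_min = ℏ/(2Δx)
Δp_min = (1.055e-34 J·s) / (2 × 7.300e-15 m)
Δp_min = 7.223e-21 kg·m/s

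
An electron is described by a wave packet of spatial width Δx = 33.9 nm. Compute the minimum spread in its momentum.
1.555 × 10^-27 kg·m/s

For a wave packet, the spatial width Δx and momentum spread Δp are related by the uncertainty principle:
ΔxΔp ≥ ℏ/2

The minimum momentum spread is:
Δp_min = ℏ/(2Δx)
Δp_min = (1.055e-34 J·s) / (2 × 3.390e-08 m)
Δp_min = 1.555e-27 kg·m/s

A wave packet cannot have both a well-defined position and well-defined momentum.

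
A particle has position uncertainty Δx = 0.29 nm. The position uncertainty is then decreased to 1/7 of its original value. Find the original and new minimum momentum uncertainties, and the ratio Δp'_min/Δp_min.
Original Δp_min = 1.818 × 10^-25 kg·m/s; new Δp'_min = 1.273 × 10^-24 kg·m/s; ratio Δp'_min/Δp_min = 7.

From the uncertainty principle ΔxΔp ≥ ℏ/2, the minimum momentum uncertainty is Δp_min = ℏ/(2Δx).

Original (Δx = 0.29 nm = 2.900e-10 m):
Δp_min = (1.055e-34 J·s)/(2 × 2.900e-10 m) = 1.818e-25 kg·m/s

When Δx → (1/7)Δx:
Δp'_min = ℏ/(2 × (1/7)Δx) = 7 × ℏ/(2Δx) = 7 × Δp_min
Δp'_min = 7 × 1.818e-25 kg·m/s = 1.273e-24 kg·m/s

Since Δp_min ∝ 1/Δx, when Δx is decreased to 1/7 of its original value, Δp_min increases to 7 times its original value.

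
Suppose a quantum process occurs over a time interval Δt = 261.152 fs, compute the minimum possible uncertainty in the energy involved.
1.260 meV

Using the energy-time uncertainty principle:
ΔEΔt ≥ ℏ/2

The minimum uncertainty in energy is:
ΔE_min = ℏ/(2Δt)
ΔE_min = (1.055e-34 J·s) / (2 × 2.612e-13 s)
ΔE_min = 2.019e-22 J = 1.260 meV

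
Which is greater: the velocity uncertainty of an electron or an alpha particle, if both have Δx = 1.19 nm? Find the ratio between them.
The electron has the larger minimum velocity uncertainty, by a ratio of 7294.3.

For both particles, Δp_min = ℏ/(2Δx) = 4.431e-26 kg·m/s (same for both).

The velocity uncertainty is Δv = Δp/m:
- electron: Δv = 4.431e-26 / 9.109e-31 = 4.864e+04 m/s = 48.642 km/s
- alpha particle: Δv = 4.431e-26 / 6.645e-27 = 6.668e+00 m/s = 6.668 m/s

Ratio: 4.864e+04 / 6.668e+00 = 7294.3

The lighter particle has larger velocity uncertainty because Δv ∝ 1/m.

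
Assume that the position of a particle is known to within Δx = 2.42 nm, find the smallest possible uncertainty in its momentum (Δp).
2.179 × 10^-26 kg·m/s

Using the Heisenberg uncertainty principle:
ΔxΔp ≥ ℏ/2

The minimum uncertainty in momentum is:
Δp_min = ℏ/(2Δx)
Δp_min = (1.055e-34 J·s) / (2 × 2.420e-09 m)
Δp_min = 2.179e-26 kg·m/s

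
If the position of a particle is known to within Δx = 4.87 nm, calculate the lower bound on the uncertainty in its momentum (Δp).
1.083 × 10^-26 kg·m/s

Using the Heisenberg uncertainty principle:
ΔxΔp ≥ ℏ/2

The minimum uncertainty in momentum is:
Δp_min = ℏ/(2Δx)
Δp_min = (1.055e-34 J·s) / (2 × 4.870e-09 m)
Δp_min = 1.083e-26 kg·m/s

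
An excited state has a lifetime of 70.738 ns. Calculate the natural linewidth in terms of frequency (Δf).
1.125 MHz

Using the energy-time uncertainty principle and E = hf:
ΔEΔt ≥ ℏ/2
hΔf·Δt ≥ ℏ/2

The minimum frequency uncertainty is:
Δf = ℏ/(2hτ) = 1/(4πτ)
Δf = 1/(4π × 7.074e-08 s)
Δf = 1.125e+06 Hz = 1.125 MHz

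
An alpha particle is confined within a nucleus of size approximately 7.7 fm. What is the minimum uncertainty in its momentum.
6.848 × 10^-21 kg·m/s

Using the Heisenberg uncertainty principle:
ΔxΔp ≥ ℏ/2

With Δx ≈ L = 7.700e-15 m (the confinement size):
Δp_min = ℏ/(2Δx)
Δp_min = (1.055e-34 J·s) / (2 × 7.700e-15 m)
Δp_min = 6.848e-21 kg·m/s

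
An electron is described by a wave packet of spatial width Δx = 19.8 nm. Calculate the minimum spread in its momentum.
2.663 × 10^-27 kg·m/s

For a wave packet, the spatial width Δx and momentum spread Δp are related by the uncertainty principle:
ΔxΔp ≥ ℏ/2

The minimum momentum spread is:
Δp_min = ℏ/(2Δx)
Δp_min = (1.055e-34 J·s) / (2 × 1.980e-08 m)
Δp_min = 2.663e-27 kg·m/s

A wave packet cannot have both a well-defined position and well-defined momentum.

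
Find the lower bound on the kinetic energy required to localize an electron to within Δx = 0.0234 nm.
17.395 eV

Localizing a particle requires giving it sufficient momentum uncertainty:

1. From uncertainty principle: Δp ≥ ℏ/(2Δx)
   Δp_min = (1.055e-34 J·s) / (2 × 2.340e-11 m)
   Δp_min = 2.253e-24 kg·m/s

2. This momentum uncertainty corresponds to kinetic energy:
   KE ≈ (Δp)²/(2m) = (2.253e-24)²/(2 × 9.109e-31 kg)
   KE = 2.787e-18 J = 17.395 eV

Tighter localization requires more energy.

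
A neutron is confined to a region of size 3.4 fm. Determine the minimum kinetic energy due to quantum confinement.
448.124 keV

Using the uncertainty principle:

1. Position uncertainty: Δx ≈ 3.400e-15 m
2. Minimum momentum uncertainty: Δp = ℏ/(2Δx) = 1.551e-20 kg·m/s
3. Minimum kinetic energy:
   KE = (Δp)²/(2m) = (1.551e-20)²/(2 × 1.675e-27 kg)
   KE = 7.180e-14 J = 448.124 keV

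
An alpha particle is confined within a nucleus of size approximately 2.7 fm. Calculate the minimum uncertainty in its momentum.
1.953 × 10^-20 kg·m/s

Using the Heisenberg uncertainty principle:
ΔxΔp ≥ ℏ/2

With Δx ≈ L = 2.700e-15 m (the confinement size):
Δp_min = ℏ/(2Δx)
Δp_min = (1.055e-34 J·s) / (2 × 2.700e-15 m)
Δp_min = 1.953e-20 kg·m/s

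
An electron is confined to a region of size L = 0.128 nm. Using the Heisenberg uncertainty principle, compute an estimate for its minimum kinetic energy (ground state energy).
581.357 meV

Using the uncertainty principle to estimate ground state energy:

1. The position uncertainty is approximately the confinement size:
   Δx ≈ L = 1.280e-10 m

2. From ΔxΔp ≥ ℏ/2, the minimum momentum uncertainty is:
   Δp ≈ ℏ/(2L) = 4.119e-25 kg·m/s

3. The kinetic energy is approximately:
   KE ≈ (Δp)²/(2m) = (4.119e-25)²/(2 × 9.109e-31 kg)
   KE ≈ 9.314e-20 J = 581.357 meV

This is an order-of-magnitude estimate of the ground state energy.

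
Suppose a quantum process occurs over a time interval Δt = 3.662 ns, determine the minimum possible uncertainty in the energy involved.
89.871 neV

Using the energy-time uncertainty principle:
ΔEΔt ≥ ℏ/2

The minimum uncertainty in energy is:
ΔE_min = ℏ/(2Δt)
ΔE_min = (1.055e-34 J·s) / (2 × 3.662e-09 s)
ΔE_min = 1.440e-26 J = 89.871 neV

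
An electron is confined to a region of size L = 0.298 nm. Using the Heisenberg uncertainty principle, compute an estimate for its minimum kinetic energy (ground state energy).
107.258 meV

Using the uncertainty principle to estimate ground state energy:

1. The position uncertainty is approximately the confinement size:
   Δx ≈ L = 2.980e-10 m

2. From ΔxΔp ≥ ℏ/2, the minimum momentum uncertainty is:
   Δp ≈ ℏ/(2L) = 1.769e-25 kg·m/s

3. The kinetic energy is approximately:
   KE ≈ (Δp)²/(2m) = (1.769e-25)²/(2 × 9.109e-31 kg)
   KE ≈ 1.718e-20 J = 107.258 meV

This is an order-of-magnitude estimate of the ground state energy.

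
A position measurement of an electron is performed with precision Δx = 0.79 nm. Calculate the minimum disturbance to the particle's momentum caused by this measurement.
6.675 × 10^-26 kg·m/s

The uncertainty principle implies that measuring position disturbs momentum:
ΔxΔp ≥ ℏ/2

When we measure position with precision Δx, we necessarily introduce a momentum uncertainty:
Δp ≥ ℏ/(2Δx)
Δp_min = (1.055e-34 J·s) / (2 × 7.900e-10 m)
Δp_min = 6.675e-26 kg·m/s

The more precisely we measure position, the greater the momentum disturbance.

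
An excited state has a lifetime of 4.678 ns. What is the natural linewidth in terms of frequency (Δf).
17.011 MHz

Using the energy-time uncertainty principle and E = hf:
ΔEΔt ≥ ℏ/2
hΔf·Δt ≥ ℏ/2

The minimum frequency uncertainty is:
Δf = ℏ/(2hτ) = 1/(4πτ)
Δf = 1/(4π × 4.678e-09 s)
Δf = 1.701e+07 Hz = 17.011 MHz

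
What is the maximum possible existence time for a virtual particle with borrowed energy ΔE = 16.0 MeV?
20.569 ys

Using the energy-time uncertainty principle:
ΔEΔt ≥ ℏ/2

For a virtual particle borrowing energy ΔE, the maximum lifetime is:
Δt_max = ℏ/(2ΔE)

Converting energy:
ΔE = 16.0 MeV = 2.563e-12 J

Δt_max = (1.055e-34 J·s) / (2 × 2.563e-12 J)
Δt_max = 2.057e-23 s = 20.569 ys

Virtual particles with higher borrowed energy exist for shorter times.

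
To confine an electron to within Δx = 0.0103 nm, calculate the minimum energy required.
89.782 eV

Localizing a particle requires giving it sufficient momentum uncertainty:

1. From uncertainty principle: Δp ≥ ℏ/(2Δx)
   Δp_min = (1.055e-34 J·s) / (2 × 1.030e-11 m)
   Δp_min = 5.119e-24 kg·m/s

2. This momentum uncertainty corresponds to kinetic energy:
   KE ≈ (Δp)²/(2m) = (5.119e-24)²/(2 × 9.109e-31 kg)
   KE = 1.438e-17 J = 89.782 eV

Tighter localization requires more energy.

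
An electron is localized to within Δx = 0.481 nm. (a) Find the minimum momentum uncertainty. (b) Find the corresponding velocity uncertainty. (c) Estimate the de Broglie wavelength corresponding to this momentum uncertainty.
(a) Δp_min = 1.096 × 10^-25 kg·m/s
(b) Δv_min = 120.341 km/s
(c) λ_dB = 6.044 nm

Step-by-step:

(a) From the uncertainty principle:
Δp_min = ℏ/(2Δx) = (1.055e-34 J·s)/(2 × 4.810e-10 m) = 1.096e-25 kg·m/s

(b) The velocity uncertainty:
Δv = Δp/m = (1.096e-25 kg·m/s)/(9.109e-31 kg) = 1.203e+05 m/s = 120.341 km/s

(c) The de Broglie wavelength for this momentum:
λ = h/p = (6.626e-34 J·s)/(1.096e-25 kg·m/s) = 6.044e-09 m = 6.044 nm

Note: The de Broglie wavelength is comparable to the localization size, as expected from wave-particle duality.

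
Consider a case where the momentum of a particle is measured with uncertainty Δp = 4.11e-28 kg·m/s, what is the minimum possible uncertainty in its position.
128.293 nm

Using the Heisenberg uncertainty principle:
ΔxΔp ≥ ℏ/2

The minimum uncertainty in position is:
Δx_min = ℏ/(2Δp)
Δx_min = (1.055e-34 J·s) / (2 × 4.110e-28 kg·m/s)
Δx_min = 1.283e-07 m = 128.293 nm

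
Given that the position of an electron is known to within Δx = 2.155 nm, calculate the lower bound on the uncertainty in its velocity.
26.860 km/s

Using the Heisenberg uncertainty principle and Δp = mΔv:
ΔxΔp ≥ ℏ/2
Δx(mΔv) ≥ ℏ/2

The minimum uncertainty in velocity is:
Δv_min = ℏ/(2mΔx)
Δv_min = (1.055e-34 J·s) / (2 × 9.109e-31 kg × 2.155e-09 m)
Δv_min = 2.686e+04 m/s = 26.860 km/s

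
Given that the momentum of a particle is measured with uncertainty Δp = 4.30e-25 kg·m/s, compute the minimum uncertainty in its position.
122.625 pm

Using the Heisenberg uncertainty principle:
ΔxΔp ≥ ℏ/2

The minimum uncertainty in position is:
Δx_min = ℏ/(2Δp)
Δx_min = (1.055e-34 J·s) / (2 × 4.300e-25 kg·m/s)
Δx_min = 1.226e-10 m = 122.625 pm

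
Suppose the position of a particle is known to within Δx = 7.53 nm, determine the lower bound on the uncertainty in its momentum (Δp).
7.002 × 10^-27 kg·m/s

Using the Heisenberg uncertainty principle:
ΔxΔp ≥ ℏ/2

The minimum uncertainty in momentum is:
Δp_min = ℏ/(2Δx)
Δp_min = (1.055e-34 J·s) / (2 × 7.530e-09 m)
Δp_min = 7.002e-27 kg·m/s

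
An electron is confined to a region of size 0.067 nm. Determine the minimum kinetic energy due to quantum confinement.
2.122 eV

Using the uncertainty principle:

1. Position uncertainty: Δx ≈ 6.700e-11 m
2. Minimum momentum uncertainty: Δp = ℏ/(2Δx) = 7.870e-25 kg·m/s
3. Minimum kinetic energy:
   KE = (Δp)²/(2m) = (7.870e-25)²/(2 × 9.109e-31 kg)
   KE = 3.400e-19 J = 2.122 eV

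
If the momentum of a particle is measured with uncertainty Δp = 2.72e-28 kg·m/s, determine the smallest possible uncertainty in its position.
193.855 nm

Using the Heisenberg uncertainty principle:
ΔxΔp ≥ ℏ/2

The minimum uncertainty in position is:
Δx_min = ℏ/(2Δp)
Δx_min = (1.055e-34 J·s) / (2 × 2.720e-28 kg·m/s)
Δx_min = 1.939e-07 m = 193.855 nm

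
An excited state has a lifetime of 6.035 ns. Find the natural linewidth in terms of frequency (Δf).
13.186 MHz

Using the energy-time uncertainty principle and E = hf:
ΔEΔt ≥ ℏ/2
hΔf·Δt ≥ ℏ/2

The minimum frequency uncertainty is:
Δf = ℏ/(2hτ) = 1/(4πτ)
Δf = 1/(4π × 6.035e-09 s)
Δf = 1.319e+07 Hz = 13.186 MHz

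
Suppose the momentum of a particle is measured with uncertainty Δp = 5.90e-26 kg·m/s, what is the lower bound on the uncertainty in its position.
893.705 pm

Using the Heisenberg uncertainty principle:
ΔxΔp ≥ ℏ/2

The minimum uncertainty in position is:
Δx_min = ℏ/(2Δp)
Δx_min = (1.055e-34 J·s) / (2 × 5.900e-26 kg·m/s)
Δx_min = 8.937e-10 m = 893.705 pm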